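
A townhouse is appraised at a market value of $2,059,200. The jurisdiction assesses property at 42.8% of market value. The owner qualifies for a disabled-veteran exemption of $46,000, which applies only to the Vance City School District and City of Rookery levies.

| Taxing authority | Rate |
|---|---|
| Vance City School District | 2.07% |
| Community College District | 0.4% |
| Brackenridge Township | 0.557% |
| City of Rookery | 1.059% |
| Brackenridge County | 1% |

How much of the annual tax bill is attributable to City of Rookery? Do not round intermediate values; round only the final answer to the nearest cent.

Assessed value = $2,059,200 × 0.428 = $881,337.6
City of Rookery taxable value = $881,337.6 − $46,000 = $835,337.6
City of Rookery levy = $835,337.6 × 0.01059 = $8,846.225184

$8,846.23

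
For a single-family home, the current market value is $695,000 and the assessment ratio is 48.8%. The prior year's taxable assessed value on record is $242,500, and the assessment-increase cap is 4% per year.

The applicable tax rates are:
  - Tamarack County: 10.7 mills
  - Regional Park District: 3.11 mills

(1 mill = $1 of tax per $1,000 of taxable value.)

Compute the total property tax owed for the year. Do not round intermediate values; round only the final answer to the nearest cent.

$3,482.88

Uncapped assessed value = $695,000 × 0.488 = $339,160
Cap limit = $242,500 × 1.04 = $252,200
Taxable assessed value = min($339,160, $252,200) = $252,200 (cap binds)
Tamarack County: $252,200 × 0.0107 = $2,698.54
Regional Park District: $252,200 × 0.00311 = $784.342
Total = $3,482.882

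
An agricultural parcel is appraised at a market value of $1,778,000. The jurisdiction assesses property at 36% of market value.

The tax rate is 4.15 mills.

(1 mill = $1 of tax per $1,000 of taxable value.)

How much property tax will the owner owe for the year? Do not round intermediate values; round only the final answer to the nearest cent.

Assessed value = $1,778,000 × 0.36 = $640,080
Tax = $640,080 × 0.00415 = $2,656.332

$2,656.33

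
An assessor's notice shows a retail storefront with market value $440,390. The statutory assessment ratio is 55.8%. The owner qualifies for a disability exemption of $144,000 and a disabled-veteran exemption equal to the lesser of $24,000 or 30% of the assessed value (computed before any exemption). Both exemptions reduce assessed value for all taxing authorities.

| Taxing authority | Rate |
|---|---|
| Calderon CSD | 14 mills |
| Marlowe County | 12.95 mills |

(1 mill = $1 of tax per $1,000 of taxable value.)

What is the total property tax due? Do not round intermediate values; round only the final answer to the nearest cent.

$2,095.03

Assessed value = $440,390 × 0.558 = $245,737.62
Disabled-veteran exemption = min($24,000, 30% × $245,737.62) = min($24,000, $73,721.286) = $24,000 (dollar cap binds)
Taxable value = $245,737.62 − $144,000 − $24,000 = $77,737.62
Calderon CSD: $77,737.62 × 0.014 = $1,088.32668
Marlowe County: $77,737.62 × 0.01295 = $1,006.702179
Total = $2,095.028859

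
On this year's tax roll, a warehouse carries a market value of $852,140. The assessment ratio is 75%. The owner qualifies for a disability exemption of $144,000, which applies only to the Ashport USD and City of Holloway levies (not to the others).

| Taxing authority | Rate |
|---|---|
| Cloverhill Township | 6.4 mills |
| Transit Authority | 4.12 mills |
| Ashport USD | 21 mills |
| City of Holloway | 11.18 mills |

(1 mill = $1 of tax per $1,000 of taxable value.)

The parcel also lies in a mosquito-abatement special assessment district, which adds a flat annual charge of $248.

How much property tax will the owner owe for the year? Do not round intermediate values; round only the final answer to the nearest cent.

$22,903.86

Assessed value = $852,140 × 0.75 = $639,105
Cloverhill Township: $639,105 × 0.0064 = $4,090.272
Transit Authority: $639,105 × 0.00412 = $2,633.1126
Ashport USD: ($639,105 − $144,000) × 0.021 = $495,105 × 0.021 = $10,397.205
City of Holloway: ($639,105 − $144,000) × 0.01118 = $495,105 × 0.01118 = $5,535.2739
Levies subtotal = $22,655.8635
Total = $22,655.8635 + $248 = $22,903.8635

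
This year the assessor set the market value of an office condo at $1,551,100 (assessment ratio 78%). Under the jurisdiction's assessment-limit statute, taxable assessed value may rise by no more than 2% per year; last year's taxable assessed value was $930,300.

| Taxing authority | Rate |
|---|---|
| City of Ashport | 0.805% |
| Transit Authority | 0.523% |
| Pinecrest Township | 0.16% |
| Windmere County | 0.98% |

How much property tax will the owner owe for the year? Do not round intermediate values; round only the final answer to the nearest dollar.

Uncapped assessed value = $1,551,100 × 0.78 = $1,209,858
Cap limit = $930,300 × 1.02 = $948,906
Taxable assessed value = min($1,209,858, $948,906) = $948,906 (cap binds)
City of Ashport: $948,906 × 0.00805 = $7,638.6933
Transit Authority: $948,906 × 0.00523 = $4,962.77838
Pinecrest Township: $948,906 × 0.0016 = $1,518.2496
Windmere County: $948,906 × 0.0098 = $9,299.2788
Total = $23,419.00008

$23,419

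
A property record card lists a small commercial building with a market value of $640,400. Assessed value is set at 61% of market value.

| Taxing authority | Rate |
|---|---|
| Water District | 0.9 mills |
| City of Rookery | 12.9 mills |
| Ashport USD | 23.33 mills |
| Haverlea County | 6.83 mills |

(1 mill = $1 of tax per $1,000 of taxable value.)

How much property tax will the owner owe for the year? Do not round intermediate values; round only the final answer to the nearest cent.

Assessed value = $640,400 × 0.61 = $390,644
Water District: $390,644 × 0.0009 = $351.5796
City of Rookery: $390,644 × 0.0129 = $5,039.3076
Ashport USD: $390,644 × 0.02333 = $9,113.72452
Haverlea County: $390,644 × 0.00683 = $2,668.09852
Total = $351.5796 + $5,039.3076 + $9,113.72452 + $2,668.09852 = $17,172.71024

$17,172.71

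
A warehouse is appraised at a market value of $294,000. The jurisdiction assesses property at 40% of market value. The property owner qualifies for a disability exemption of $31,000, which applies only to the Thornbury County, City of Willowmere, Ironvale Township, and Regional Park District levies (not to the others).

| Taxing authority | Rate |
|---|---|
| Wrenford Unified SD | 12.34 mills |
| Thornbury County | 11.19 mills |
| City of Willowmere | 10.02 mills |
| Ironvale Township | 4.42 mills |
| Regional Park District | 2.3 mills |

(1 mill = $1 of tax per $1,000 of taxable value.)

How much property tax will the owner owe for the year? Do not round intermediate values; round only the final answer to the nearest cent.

Assessed value = $294,000 × 0.4 = $117,600
Wrenford Unified SD: $117,600 × 0.01234 = $1,451.184
Thornbury County: ($117,600 − $31,000) × 0.01119 = $86,600 × 0.01119 = $969.054
City of Willowmere: ($117,600 − $31,000) × 0.01002 = $86,600 × 0.01002 = $867.732
Ironvale Township: ($117,600 − $31,000) × 0.00442 = $86,600 × 0.00442 = $382.772
Regional Park District: ($117,600 − $31,000) × 0.0023 = $86,600 × 0.0023 = $199.18
Total = $3,869.922

$3,869.92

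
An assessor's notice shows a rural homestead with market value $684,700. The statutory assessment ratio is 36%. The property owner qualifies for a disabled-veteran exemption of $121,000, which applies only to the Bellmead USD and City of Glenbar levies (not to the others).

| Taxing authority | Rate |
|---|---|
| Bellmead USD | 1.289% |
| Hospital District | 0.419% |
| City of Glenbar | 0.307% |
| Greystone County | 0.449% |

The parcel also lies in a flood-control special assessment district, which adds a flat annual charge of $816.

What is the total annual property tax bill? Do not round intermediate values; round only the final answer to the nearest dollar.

Assessed value = $684,700 × 0.36 = $246,492
Bellmead USD: ($246,492 − $121,000) × 0.01289 = $125,492 × 0.01289 = $1,617.59188
Hospital District: $246,492 × 0.00419 = $1,032.80148
City of Glenbar: ($246,492 − $121,000) × 0.00307 = $125,492 × 0.00307 = $385.26044
Greystone County: $246,492 × 0.00449 = $1,106.74908
Levies subtotal = $4,142.40288
Total = $4,142.40288 + $816 = $4,958.40288

$4,958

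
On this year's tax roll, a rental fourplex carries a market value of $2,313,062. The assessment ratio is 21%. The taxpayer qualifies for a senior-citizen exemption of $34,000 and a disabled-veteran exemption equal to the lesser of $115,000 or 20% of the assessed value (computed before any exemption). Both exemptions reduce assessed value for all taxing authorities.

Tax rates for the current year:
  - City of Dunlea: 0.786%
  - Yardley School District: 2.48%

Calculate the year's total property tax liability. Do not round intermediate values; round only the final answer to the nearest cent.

$11,581.05

Assessed value = $2,313,062 × 0.21 = $485,743.02
Disabled-veteran exemption = min($115,000, 20% × $485,743.02) = min($115,000, $97,148.604) = $97,148.604 (percentage binds)
Taxable value = $485,743.02 − $34,000 − $97,148.604 = $354,594.416
City of Dunlea: $354,594.416 × 0.00786 = $2,787.11210976
Yardley School District: $354,594.416 × 0.0248 = $8,793.9415168
Total = $11,581.05362656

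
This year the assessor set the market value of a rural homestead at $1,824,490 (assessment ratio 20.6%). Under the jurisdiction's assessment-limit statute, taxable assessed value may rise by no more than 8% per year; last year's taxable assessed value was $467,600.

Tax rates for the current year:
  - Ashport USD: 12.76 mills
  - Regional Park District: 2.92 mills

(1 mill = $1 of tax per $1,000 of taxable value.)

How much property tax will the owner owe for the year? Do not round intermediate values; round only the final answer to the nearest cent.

Uncapped assessed value = $1,824,490 × 0.206 = $375,844.94
Cap limit = $467,600 × 1.08 = $505,008
Taxable assessed value = min($375,844.94, $505,008) = $375,844.94 (cap does not bind)
Ashport USD: $375,844.94 × 0.01276 = $4,795.7814344
Regional Park District: $375,844.94 × 0.00292 = $1,097.4672248
Total = $5,893.2486592

$5,893.25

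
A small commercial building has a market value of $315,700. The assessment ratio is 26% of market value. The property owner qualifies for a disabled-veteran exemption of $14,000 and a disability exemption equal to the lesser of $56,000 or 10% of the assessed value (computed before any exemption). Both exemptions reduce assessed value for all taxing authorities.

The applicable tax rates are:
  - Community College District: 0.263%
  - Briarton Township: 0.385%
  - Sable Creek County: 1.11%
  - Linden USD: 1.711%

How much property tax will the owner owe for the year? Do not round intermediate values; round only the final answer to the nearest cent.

$2,077.02

Assessed value = $315,700 × 0.26 = $82,082
Disability exemption = min($56,000, 10% × $82,082) = min($56,000, $8,208.2) = $8,208.2 (percentage binds)
Taxable value = $82,082 − $14,000 − $8,208.2 = $59,873.8
Community College District: $59,873.8 × 0.00263 = $157.468094
Briarton Township: $59,873.8 × 0.00385 = $230.51413
Sable Creek County: $59,873.8 × 0.0111 = $664.59918
Linden USD: $59,873.8 × 0.01711 = $1,024.440718
Total = $2,077.022122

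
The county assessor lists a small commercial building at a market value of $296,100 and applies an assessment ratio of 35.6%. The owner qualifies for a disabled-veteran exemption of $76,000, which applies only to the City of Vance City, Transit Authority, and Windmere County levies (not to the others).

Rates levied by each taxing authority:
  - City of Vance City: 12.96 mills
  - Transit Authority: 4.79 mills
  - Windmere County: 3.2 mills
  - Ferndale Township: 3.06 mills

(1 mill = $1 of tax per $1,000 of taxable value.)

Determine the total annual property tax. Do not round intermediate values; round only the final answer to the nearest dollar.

Assessed value = $296,100 × 0.356 = $105,411.6
City of Vance City: ($105,411.6 − $76,000) × 0.01296 = $29,411.6 × 0.01296 = $381.174336
Transit Authority: ($105,411.6 − $76,000) × 0.00479 = $29,411.6 × 0.00479 = $140.881564
Windmere County: ($105,411.6 − $76,000) × 0.0032 = $29,411.6 × 0.0032 = $94.11712
Ferndale Township: $105,411.6 × 0.00306 = $322.559496
Total = $938.732516

$939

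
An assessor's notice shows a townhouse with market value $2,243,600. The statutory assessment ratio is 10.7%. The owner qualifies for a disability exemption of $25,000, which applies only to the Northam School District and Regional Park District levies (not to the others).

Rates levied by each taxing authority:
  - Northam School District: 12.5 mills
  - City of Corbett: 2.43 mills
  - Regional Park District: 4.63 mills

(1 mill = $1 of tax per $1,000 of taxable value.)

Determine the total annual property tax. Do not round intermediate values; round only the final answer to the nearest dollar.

$4,267

Assessed value = $2,243,600 × 0.107 = $240,065.2
Northam School District: ($240,065.2 − $25,000) × 0.0125 = $215,065.2 × 0.0125 = $2,688.315
City of Corbett: $240,065.2 × 0.00243 = $583.358436
Regional Park District: ($240,065.2 − $25,000) × 0.00463 = $215,065.2 × 0.00463 = $995.751876
Total = $4,267.425312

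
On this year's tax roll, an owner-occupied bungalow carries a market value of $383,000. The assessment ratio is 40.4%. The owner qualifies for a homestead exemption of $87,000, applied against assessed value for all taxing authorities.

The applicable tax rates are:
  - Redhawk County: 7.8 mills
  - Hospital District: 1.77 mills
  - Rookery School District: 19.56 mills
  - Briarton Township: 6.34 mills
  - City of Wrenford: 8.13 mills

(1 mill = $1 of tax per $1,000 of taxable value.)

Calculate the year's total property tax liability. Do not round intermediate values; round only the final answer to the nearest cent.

$2,953.12

Assessed value = $383,000 × 0.404 = $154,732
Taxable value = $154,732 − $87,000 = $67,732
Redhawk County: $67,732 × 0.0078 = $528.3096
Hospital District: $67,732 × 0.00177 = $119.88564
Rookery School District: $67,732 × 0.01956 = $1,324.83792
Briarton Township: $67,732 × 0.00634 = $429.42088
City of Wrenford: $67,732 × 0.00813 = $550.66116
Total = $528.3096 + $119.88564 + $1,324.83792 + $429.42088 + $550.66116 = $2,953.1152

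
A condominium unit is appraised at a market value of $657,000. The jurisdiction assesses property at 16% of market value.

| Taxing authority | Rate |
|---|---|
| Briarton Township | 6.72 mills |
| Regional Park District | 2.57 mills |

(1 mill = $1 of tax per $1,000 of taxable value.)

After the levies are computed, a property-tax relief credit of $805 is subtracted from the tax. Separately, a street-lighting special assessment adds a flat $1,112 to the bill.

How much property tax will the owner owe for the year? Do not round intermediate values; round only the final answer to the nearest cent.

Assessed value = $657,000 × 0.16 = $105,120
Briarton Township: $105,120 × 0.00672 = $706.4064
Regional Park District: $105,120 × 0.00257 = $270.1584
Levies subtotal = $976.5648
After credit = $976.5648 − $805 = $171.5648
Total = $171.5648 + $1,112 = $1,283.5648

$1,283.56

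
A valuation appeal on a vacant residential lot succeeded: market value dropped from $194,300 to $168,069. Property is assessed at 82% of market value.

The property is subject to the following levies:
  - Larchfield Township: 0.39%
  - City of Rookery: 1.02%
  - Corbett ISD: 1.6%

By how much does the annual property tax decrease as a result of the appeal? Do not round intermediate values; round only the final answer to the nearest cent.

Old assessed value = $194,300 × 0.82 = $159,326
New assessed value = $168,069 × 0.82 = $137,816.58
Combined rate = 0.0039 + 0.0102 + 0.016 = 0.0301
Old tax = $159,326 × 0.0301 = $4,795.7126
New tax = $137,816.58 × 0.0301 = $4,148.279058
Reduction = $4,795.7126 − $4,148.279058 = $647.433542

$647.43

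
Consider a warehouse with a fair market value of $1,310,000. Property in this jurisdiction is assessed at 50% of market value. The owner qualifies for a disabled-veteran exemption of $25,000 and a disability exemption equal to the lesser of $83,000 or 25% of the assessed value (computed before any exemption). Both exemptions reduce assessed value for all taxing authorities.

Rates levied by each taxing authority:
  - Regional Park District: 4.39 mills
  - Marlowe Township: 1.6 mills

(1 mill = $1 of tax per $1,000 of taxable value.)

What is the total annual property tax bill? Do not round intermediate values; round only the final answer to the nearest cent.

$3,276.53

Assessed value = $1,310,000 × 0.5 = $655,000
Disability exemption = min($83,000, 25% × $655,000) = min($83,000, $163,750) = $83,000 (dollar cap binds)
Taxable value = $655,000 − $25,000 − $83,000 = $547,000
Regional Park District: $547,000 × 0.00439 = $2,401.33
Marlowe Township: $547,000 × 0.0016 = $875.2
Total = $3,276.53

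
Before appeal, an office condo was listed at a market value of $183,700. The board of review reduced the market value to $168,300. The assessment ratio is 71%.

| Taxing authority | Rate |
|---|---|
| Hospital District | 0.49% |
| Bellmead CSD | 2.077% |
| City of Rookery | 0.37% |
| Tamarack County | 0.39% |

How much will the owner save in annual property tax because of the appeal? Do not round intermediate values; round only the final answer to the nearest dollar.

Old assessed value = $183,700 × 0.71 = $130,427
New assessed value = $168,300 × 0.71 = $119,493
Combined rate = 0.0049 + 0.02077 + 0.0037 + 0.0039 = 0.03327
Old tax = $130,427 × 0.03327 = $4,339.30629
New tax = $119,493 × 0.03327 = $3,975.53211
Reduction = $4,339.30629 − $3,975.53211 = $363.77418

$364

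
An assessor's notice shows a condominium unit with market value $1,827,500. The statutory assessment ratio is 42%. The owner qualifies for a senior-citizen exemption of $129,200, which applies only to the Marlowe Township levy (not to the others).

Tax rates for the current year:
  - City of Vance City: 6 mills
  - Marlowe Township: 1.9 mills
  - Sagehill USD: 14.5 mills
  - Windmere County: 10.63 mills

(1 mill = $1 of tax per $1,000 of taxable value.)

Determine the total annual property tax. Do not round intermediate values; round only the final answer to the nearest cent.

Assessed value = $1,827,500 × 0.42 = $767,550
City of Vance City: $767,550 × 0.006 = $4,605.3
Marlowe Township: ($767,550 − $129,200) × 0.0019 = $638,350 × 0.0019 = $1,212.865
Sagehill USD: $767,550 × 0.0145 = $11,129.475
Windmere County: $767,550 × 0.01063 = $8,159.0565
Total = $25,106.6965

$25,106.70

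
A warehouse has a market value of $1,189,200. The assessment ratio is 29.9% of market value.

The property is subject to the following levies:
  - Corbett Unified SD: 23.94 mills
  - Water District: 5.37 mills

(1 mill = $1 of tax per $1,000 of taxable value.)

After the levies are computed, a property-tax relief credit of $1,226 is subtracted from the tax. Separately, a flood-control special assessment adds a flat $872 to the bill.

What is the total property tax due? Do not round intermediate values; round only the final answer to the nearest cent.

$10,067.78

Assessed value = $1,189,200 × 0.299 = $355,570.8
Corbett Unified SD: $355,570.8 × 0.02394 = $8,512.364952
Water District: $355,570.8 × 0.00537 = $1,909.415196
Levies subtotal = $10,421.780148
After credit = $10,421.780148 − $1,226 = $9,195.780148
Total = $9,195.780148 + $872 = $10,067.780148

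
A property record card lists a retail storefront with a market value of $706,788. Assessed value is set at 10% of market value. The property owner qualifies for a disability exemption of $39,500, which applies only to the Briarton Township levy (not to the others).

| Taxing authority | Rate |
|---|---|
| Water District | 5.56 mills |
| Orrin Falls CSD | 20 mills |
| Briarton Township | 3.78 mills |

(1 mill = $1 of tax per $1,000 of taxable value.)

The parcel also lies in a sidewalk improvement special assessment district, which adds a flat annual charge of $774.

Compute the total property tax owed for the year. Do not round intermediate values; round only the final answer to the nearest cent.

Assessed value = $706,788 × 0.1 = $70,678.8
Water District: $70,678.8 × 0.00556 = $392.974128
Orrin Falls CSD: $70,678.8 × 0.02 = $1,413.576
Briarton Township: ($70,678.8 − $39,500) × 0.00378 = $31,178.8 × 0.00378 = $117.855864
Levies subtotal = $1,924.405992
Total = $1,924.405992 + $774 = $2,698.405992

$2,698.41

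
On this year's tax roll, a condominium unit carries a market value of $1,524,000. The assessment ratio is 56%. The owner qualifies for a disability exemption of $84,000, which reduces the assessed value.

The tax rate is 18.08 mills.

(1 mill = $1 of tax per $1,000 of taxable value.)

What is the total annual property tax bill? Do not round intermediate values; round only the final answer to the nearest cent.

$13,911.48

Assessed value = $1,524,000 × 0.56 = $853,440
Taxable value = $853,440 − $84,000 = $769,440
Tax = $769,440 × 0.01808 = $13,911.4752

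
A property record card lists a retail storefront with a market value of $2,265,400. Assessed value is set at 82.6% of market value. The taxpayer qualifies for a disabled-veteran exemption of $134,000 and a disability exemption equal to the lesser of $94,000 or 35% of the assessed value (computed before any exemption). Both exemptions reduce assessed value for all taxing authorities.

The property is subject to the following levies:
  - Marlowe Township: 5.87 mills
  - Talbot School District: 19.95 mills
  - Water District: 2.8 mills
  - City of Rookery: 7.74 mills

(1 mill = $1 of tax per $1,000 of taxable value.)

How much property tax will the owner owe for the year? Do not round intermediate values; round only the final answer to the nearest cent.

Assessed value = $2,265,400 × 0.826 = $1,871,220.4
Disability exemption = min($94,000, 35% × $1,871,220.4) = min($94,000, $654,927.14) = $94,000 (dollar cap binds)
Taxable value = $1,871,220.4 − $134,000 − $94,000 = $1,643,220.4
Marlowe Township: $1,643,220.4 × 0.00587 = $9,645.703748
Talbot School District: $1,643,220.4 × 0.01995 = $32,782.24698
Water District: $1,643,220.4 × 0.0028 = $4,601.01712
City of Rookery: $1,643,220.4 × 0.00774 = $12,718.525896
Total = $59,747.493744

$59,747.49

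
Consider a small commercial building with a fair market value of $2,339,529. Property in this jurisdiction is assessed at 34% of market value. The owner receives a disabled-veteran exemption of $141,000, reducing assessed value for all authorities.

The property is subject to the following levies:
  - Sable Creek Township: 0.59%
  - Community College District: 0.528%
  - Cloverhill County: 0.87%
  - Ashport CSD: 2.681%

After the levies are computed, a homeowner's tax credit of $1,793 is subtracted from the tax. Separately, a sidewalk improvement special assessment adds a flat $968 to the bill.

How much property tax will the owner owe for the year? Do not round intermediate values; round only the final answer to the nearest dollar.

Assessed value = $2,339,529 × 0.34 = $795,439.86
Taxable value = $795,439.86 − $141,000 = $654,439.86
Sable Creek Township: $654,439.86 × 0.0059 = $3,861.195174
Community College District: $654,439.86 × 0.00528 = $3,455.4424608
Cloverhill County: $654,439.86 × 0.0087 = $5,693.626782
Ashport CSD: $654,439.86 × 0.02681 = $17,545.5326466
Levies subtotal = $30,555.7970634
After credit = $30,555.7970634 − $1,793 = $28,762.7970634
Total = $28,762.7970634 + $968 = $29,730.7970634

$29,731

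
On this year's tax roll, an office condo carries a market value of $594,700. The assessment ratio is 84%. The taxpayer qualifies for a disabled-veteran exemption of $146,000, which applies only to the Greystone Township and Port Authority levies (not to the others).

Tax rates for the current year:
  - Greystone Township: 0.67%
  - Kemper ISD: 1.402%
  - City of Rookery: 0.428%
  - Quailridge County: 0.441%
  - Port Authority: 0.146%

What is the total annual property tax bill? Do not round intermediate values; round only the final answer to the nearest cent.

Assessed value = $594,700 × 0.84 = $499,548
Greystone Township: ($499,548 − $146,000) × 0.0067 = $353,548 × 0.0067 = $2,368.7716
Kemper ISD: $499,548 × 0.01402 = $7,003.66296
City of Rookery: $499,548 × 0.00428 = $2,138.06544
Quailridge County: $499,548 × 0.00441 = $2,203.00668
Port Authority: ($499,548 − $146,000) × 0.00146 = $353,548 × 0.00146 = $516.18008
Total = $14,229.68676

$14,229.69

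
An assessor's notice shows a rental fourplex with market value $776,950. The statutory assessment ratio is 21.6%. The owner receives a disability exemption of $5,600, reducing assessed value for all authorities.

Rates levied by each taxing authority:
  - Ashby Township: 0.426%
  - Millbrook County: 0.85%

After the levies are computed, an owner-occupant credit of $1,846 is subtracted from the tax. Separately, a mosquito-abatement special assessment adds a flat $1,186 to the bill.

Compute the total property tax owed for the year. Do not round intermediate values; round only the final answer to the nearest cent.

$1,409.94

Assessed value = $776,950 × 0.216 = $167,821.2
Taxable value = $167,821.2 − $5,600 = $162,221.2
Ashby Township: $162,221.2 × 0.00426 = $691.062312
Millbrook County: $162,221.2 × 0.0085 = $1,378.8802
Levies subtotal = $2,069.942512
After credit = $2,069.942512 − $1,846 = $223.942512
Total = $223.942512 + $1,186 = $1,409.942512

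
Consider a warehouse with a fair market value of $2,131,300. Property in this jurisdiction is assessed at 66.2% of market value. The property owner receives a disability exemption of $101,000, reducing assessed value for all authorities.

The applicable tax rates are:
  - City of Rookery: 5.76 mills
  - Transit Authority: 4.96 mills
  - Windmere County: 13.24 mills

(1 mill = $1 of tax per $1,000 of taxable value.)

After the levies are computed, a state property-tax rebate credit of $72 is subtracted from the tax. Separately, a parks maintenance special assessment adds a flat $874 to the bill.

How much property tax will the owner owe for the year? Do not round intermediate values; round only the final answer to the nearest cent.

Assessed value = $2,131,300 × 0.662 = $1,410,920.6
Taxable value = $1,410,920.6 − $101,000 = $1,309,920.6
City of Rookery: $1,309,920.6 × 0.00576 = $7,545.142656
Transit Authority: $1,309,920.6 × 0.00496 = $6,497.206176
Windmere County: $1,309,920.6 × 0.01324 = $17,343.348744
Levies subtotal = $31,385.697576
After credit = $31,385.697576 − $72 = $31,313.697576
Total = $31,313.697576 + $874 = $32,187.697576

$32,187.70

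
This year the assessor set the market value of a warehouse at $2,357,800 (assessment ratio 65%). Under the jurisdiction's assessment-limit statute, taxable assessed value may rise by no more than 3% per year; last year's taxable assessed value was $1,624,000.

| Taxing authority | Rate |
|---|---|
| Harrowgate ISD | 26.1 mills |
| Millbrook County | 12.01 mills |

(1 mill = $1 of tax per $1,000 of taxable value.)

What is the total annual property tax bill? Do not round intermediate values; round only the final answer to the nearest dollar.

Uncapped assessed value = $2,357,800 × 0.65 = $1,532,570
Cap limit = $1,624,000 × 1.03 = $1,672,720
Taxable assessed value = min($1,532,570, $1,672,720) = $1,532,570 (cap does not bind)
Harrowgate ISD: $1,532,570 × 0.0261 = $40,000.077
Millbrook County: $1,532,570 × 0.01201 = $18,406.1657
Total = $58,406.2427

$58,406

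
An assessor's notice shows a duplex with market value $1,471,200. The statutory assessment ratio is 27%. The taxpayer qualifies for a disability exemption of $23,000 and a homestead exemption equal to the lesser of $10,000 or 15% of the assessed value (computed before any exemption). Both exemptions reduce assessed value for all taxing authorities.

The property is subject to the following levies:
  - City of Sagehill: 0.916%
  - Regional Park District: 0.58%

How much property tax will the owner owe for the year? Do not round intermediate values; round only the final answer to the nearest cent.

$5,448.79

Assessed value = $1,471,200 × 0.27 = $397,224
Homestead exemption = min($10,000, 15% × $397,224) = min($10,000, $59,583.6) = $10,000 (dollar cap binds)
Taxable value = $397,224 − $23,000 − $10,000 = $364,224
City of Sagehill: $364,224 × 0.00916 = $3,336.29184
Regional Park District: $364,224 × 0.0058 = $2,112.4992
Total = $5,448.79104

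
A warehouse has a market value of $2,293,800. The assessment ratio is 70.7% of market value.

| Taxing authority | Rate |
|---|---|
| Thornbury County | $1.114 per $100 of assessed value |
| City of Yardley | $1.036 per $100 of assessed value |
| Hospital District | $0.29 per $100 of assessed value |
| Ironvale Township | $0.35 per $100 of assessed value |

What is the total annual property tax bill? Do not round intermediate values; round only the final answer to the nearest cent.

Assessed value = $2,293,800 × 0.707 = $1,621,716.6
Thornbury County: $1,621,716.6 × 0.01114 = $18,065.922924
City of Yardley: $1,621,716.6 × 0.01036 = $16,800.983976
Hospital District: $1,621,716.6 × 0.0029 = $4,702.97814
Ironvale Township: $1,621,716.6 × 0.0035 = $5,676.0081
Total = $18,065.922924 + $16,800.983976 + $4,702.97814 + $5,676.0081 = $45,245.89314

$45,245.89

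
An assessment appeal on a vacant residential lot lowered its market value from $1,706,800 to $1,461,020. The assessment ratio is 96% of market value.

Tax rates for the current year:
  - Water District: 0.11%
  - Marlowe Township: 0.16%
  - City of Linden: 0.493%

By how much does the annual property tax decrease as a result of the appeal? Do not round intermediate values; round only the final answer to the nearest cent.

Old assessed value = $1,706,800 × 0.96 = $1,638,528
New assessed value = $1,461,020 × 0.96 = $1,402,579.2
Combined rate = 0.0011 + 0.0016 + 0.00493 = 0.00763
Old tax = $1,638,528 × 0.00763 = $12,501.96864
New tax = $1,402,579.2 × 0.00763 = $10,701.679296
Reduction = $12,501.96864 − $10,701.679296 = $1,800.289344

$1,800.29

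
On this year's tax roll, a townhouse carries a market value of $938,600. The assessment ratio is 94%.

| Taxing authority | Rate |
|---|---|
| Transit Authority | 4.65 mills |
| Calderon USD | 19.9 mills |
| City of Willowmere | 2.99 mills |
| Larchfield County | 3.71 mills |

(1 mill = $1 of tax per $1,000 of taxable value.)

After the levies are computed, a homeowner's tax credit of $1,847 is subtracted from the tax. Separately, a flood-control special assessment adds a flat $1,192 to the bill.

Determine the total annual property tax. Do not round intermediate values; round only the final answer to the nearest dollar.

$26,916

Assessed value = $938,600 × 0.94 = $882,284
Transit Authority: $882,284 × 0.00465 = $4,102.6206
Calderon USD: $882,284 × 0.0199 = $17,557.4516
City of Willowmere: $882,284 × 0.00299 = $2,638.02916
Larchfield County: $882,284 × 0.00371 = $3,273.27364
Levies subtotal = $27,571.375
After credit = $27,571.375 − $1,847 = $25,724.375
Total = $25,724.375 + $1,192 = $26,916.375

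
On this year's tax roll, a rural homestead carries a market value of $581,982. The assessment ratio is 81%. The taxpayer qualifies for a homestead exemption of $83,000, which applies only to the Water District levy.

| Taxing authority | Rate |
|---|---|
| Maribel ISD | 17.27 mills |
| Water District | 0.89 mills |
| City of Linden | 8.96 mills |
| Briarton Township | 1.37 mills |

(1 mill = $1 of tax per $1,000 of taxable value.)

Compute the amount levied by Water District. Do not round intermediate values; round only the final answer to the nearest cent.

$345.68

Assessed value = $581,982 × 0.81 = $471,405.42
Water District taxable value = $471,405.42 − $83,000 = $388,405.42
Water District levy = $388,405.42 × 0.00089 = $345.6808238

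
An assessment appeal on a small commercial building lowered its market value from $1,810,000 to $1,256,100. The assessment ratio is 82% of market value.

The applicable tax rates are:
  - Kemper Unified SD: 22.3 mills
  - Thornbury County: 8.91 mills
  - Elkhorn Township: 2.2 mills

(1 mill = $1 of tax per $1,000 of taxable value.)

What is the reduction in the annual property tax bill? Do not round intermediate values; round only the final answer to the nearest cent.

$15,174.76

Old assessed value = $1,810,000 × 0.82 = $1,484,200
New assessed value = $1,256,100 × 0.82 = $1,030,002
Combined rate = 0.0223 + 0.00891 + 0.0022 = 0.03341
Old tax = $1,484,200 × 0.03341 = $49,587.122
New tax = $1,030,002 × 0.03341 = $34,412.36682
Reduction = $49,587.122 − $34,412.36682 = $15,174.75518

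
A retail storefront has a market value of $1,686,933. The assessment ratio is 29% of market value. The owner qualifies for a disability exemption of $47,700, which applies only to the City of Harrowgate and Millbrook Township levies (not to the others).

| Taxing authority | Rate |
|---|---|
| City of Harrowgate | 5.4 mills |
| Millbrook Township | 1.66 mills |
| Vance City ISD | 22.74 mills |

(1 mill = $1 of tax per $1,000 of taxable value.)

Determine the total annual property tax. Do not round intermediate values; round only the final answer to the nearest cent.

$14,241.71

Assessed value = $1,686,933 × 0.29 = $489,210.57
City of Harrowgate: ($489,210.57 − $47,700) × 0.0054 = $441,510.57 × 0.0054 = $2,384.157078
Millbrook Township: ($489,210.57 − $47,700) × 0.00166 = $441,510.57 × 0.00166 = $732.9075462
Vance City ISD: $489,210.57 × 0.02274 = $11,124.6483618
Total = $14,241.712986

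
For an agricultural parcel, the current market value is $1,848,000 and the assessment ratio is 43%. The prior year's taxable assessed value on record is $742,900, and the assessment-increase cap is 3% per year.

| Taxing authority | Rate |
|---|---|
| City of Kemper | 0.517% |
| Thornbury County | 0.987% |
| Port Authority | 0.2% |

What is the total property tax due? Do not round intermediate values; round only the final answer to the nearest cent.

Uncapped assessed value = $1,848,000 × 0.43 = $794,640
Cap limit = $742,900 × 1.03 = $765,187
Taxable assessed value = min($794,640, $765,187) = $765,187 (cap binds)
City of Kemper: $765,187 × 0.00517 = $3,956.01679
Thornbury County: $765,187 × 0.00987 = $7,552.39569
Port Authority: $765,187 × 0.002 = $1,530.374
Total = $13,038.78648

$13,038.79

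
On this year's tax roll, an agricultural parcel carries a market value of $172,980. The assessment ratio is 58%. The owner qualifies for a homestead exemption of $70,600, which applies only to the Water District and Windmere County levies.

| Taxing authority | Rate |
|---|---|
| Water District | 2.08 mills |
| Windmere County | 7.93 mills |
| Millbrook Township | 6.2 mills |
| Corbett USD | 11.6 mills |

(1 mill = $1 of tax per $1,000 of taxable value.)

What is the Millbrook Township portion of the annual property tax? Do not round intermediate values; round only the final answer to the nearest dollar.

Assessed value = $172,980 × 0.58 = $100,328.4
Millbrook Township taxable value = $100,328.4 (exemption does not apply)
Millbrook Township levy = $100,328.4 × 0.0062 = $622.03608

$622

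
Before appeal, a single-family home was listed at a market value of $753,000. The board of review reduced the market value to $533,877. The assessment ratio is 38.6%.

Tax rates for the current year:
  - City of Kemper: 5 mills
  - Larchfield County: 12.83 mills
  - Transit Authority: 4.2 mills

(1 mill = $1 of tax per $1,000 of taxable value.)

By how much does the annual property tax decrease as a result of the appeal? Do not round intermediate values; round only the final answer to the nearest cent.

$1,863.33

Old assessed value = $753,000 × 0.386 = $290,658
New assessed value = $533,877 × 0.386 = $206,076.522
Combined rate = 0.005 + 0.01283 + 0.0042 = 0.02203
Old tax = $290,658 × 0.02203 = $6,403.19574
New tax = $206,076.522 × 0.02203 = $4,539.86577966
Reduction = $6,403.19574 − $4,539.86577966 = $1,863.32996034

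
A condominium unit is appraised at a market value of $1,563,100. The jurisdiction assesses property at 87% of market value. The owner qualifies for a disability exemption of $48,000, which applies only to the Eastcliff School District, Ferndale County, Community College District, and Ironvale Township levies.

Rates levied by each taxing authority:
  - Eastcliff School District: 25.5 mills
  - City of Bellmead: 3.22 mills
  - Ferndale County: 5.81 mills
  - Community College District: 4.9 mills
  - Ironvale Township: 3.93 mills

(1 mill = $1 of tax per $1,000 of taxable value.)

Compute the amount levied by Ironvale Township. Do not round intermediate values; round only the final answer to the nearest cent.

$5,155.76

Assessed value = $1,563,100 × 0.87 = $1,359,897
Ironvale Township taxable value = $1,359,897 − $48,000 = $1,311,897
Ironvale Township levy = $1,311,897 × 0.00393 = $5,155.75521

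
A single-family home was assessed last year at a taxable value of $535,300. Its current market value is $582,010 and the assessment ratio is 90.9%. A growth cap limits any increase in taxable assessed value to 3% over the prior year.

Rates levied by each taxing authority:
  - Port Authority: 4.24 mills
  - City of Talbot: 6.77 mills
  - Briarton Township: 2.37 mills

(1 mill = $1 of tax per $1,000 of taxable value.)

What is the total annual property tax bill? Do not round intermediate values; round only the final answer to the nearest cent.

Uncapped assessed value = $582,010 × 0.909 = $529,047.09
Cap limit = $535,300 × 1.03 = $551,359
Taxable assessed value = min($529,047.09, $551,359) = $529,047.09 (cap does not bind)
Port Authority: $529,047.09 × 0.00424 = $2,243.1596616
City of Talbot: $529,047.09 × 0.00677 = $3,581.6487993
Briarton Township: $529,047.09 × 0.00237 = $1,253.8416033
Total = $7,078.6500642

$7,078.65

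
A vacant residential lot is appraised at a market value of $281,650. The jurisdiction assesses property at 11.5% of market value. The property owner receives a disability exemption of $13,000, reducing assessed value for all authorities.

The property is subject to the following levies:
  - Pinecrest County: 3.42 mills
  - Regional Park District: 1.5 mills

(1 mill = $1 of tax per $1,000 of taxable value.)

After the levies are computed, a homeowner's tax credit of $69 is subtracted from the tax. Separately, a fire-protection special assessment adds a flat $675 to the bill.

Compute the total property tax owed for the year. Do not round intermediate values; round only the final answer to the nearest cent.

$701.40

Assessed value = $281,650 × 0.115 = $32,389.75
Taxable value = $32,389.75 − $13,000 = $19,389.75
Pinecrest County: $19,389.75 × 0.00342 = $66.312945
Regional Park District: $19,389.75 × 0.0015 = $29.084625
Levies subtotal = $95.39757
After credit = $95.39757 − $69 = $26.39757
Total = $26.39757 + $675 = $701.39757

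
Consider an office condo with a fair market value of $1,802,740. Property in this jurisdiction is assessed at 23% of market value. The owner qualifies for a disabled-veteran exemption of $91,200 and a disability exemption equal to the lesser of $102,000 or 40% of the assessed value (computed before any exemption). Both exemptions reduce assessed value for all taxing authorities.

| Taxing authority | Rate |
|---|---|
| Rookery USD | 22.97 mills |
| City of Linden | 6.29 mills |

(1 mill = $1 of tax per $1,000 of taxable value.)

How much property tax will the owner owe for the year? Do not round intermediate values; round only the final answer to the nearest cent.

$6,479.05

Assessed value = $1,802,740 × 0.23 = $414,630.2
Disability exemption = min($102,000, 40% × $414,630.2) = min($102,000, $165,852.08) = $102,000 (dollar cap binds)
Taxable value = $414,630.2 − $91,200 − $102,000 = $221,430.2
Rookery USD: $221,430.2 × 0.02297 = $5,086.251694
City of Linden: $221,430.2 × 0.00629 = $1,392.795958
Total = $6,479.047652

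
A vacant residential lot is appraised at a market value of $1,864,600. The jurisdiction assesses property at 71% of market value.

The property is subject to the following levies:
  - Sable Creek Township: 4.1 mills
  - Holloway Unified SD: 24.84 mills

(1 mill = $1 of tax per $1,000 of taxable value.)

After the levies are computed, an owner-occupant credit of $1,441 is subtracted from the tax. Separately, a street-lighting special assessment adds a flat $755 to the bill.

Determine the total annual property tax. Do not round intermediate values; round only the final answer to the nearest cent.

Assessed value = $1,864,600 × 0.71 = $1,323,866
Sable Creek Township: $1,323,866 × 0.0041 = $5,427.8506
Holloway Unified SD: $1,323,866 × 0.02484 = $32,884.83144
Levies subtotal = $38,312.68204
After credit = $38,312.68204 − $1,441 = $36,871.68204
Total = $36,871.68204 + $755 = $37,626.68204

$37,626.68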